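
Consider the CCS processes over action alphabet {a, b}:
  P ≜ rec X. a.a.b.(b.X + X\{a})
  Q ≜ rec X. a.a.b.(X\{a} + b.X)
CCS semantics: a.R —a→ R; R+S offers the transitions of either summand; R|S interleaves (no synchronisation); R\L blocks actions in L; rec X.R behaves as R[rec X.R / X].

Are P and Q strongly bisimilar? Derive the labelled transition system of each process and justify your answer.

YES

P's transition system — 4 states:
  m0 = rec X. a.a.b.(b.X + X\{a}) → -a-> m1
  m1 = a.b.(b.(rec X. a.a.b.(b.X + X\{a})) + (rec X. a.a.b.(b.X + X\{a}))\{a}) → -a-> m2
  m2 = b.(b.(rec X. a.a.b.(b.X + X\{a})) + (rec X. a.a.b.(b.X + X\{a}))\{a}) → -b-> m3
  m3 = b.(rec X. a.a.b.(b.X + X\{a})) + (rec X. a.a.b.(b.X + X\{a}))\{a} → -b-> m0
Q's transition system — 4 states:
  n0 = rec X. a.a.b.(X\{a} + b.X) → -a-> n1
  n1 = a.b.((rec X. a.a.b.(X\{a} + b.X))\{a} + b.(rec X. a.a.b.(X\{a} + b.X))) → -a-> n2
  n2 = b.((rec X. a.a.b.(X\{a} + b.X))\{a} + b.(rec X. a.a.b.(X\{a} + b.X))) → -b-> n3
  n3 = (rec X. a.a.b.(X\{a} + b.X))\{a} + b.(rec X. a.a.b.(X\{a} + b.X)) → -b-> n0
Coarsest stable partition (strong bisimilarity classes):
  B0 = {m0, n0}
  B1 = {m1, n1}
  B2 = {m2, n2}
  B3 = {m3, n3}
m0 ∈ B0, n0 ∈ B0 → same block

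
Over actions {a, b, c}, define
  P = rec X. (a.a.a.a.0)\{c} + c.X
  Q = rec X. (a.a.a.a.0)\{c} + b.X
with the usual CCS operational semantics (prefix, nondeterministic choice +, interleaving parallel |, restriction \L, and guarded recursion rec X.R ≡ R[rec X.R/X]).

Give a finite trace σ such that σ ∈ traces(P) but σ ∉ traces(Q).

c

LTS(P): 5 reachable states
  p0 = rec X. (a.a.a.a.0)\{c} + c.X has moves -a-> p1, -c-> p0
  p1 = (a.a.a.0)\{c} has moves -a-> p2
  p2 = (a.a.0)\{c} has moves -a-> p3
  p3 = (a.0)\{c} has moves -a-> p4
  p4 = 0\{c} has moves ·
LTS(Q): 5 reachable states
  q0 = rec X. (a.a.a.a.0)\{c} + b.X has moves -a-> q1, -b-> q0
  q1 = (a.a.a.0)\{c} has moves -a-> q2
  q2 = (a.a.0)\{c} has moves -a-> q3
  q3 = (a.0)\{c} has moves -a-> q4
  q4 = 0\{c} has moves ·
Trace ⟨c⟩ through P, begin at {p0}:
  step 1 (c): {p0}
  ✓ P
Trace ⟨c⟩ through Q, begin at {q0}:
  step 1 (c): ∅ (Q stuck)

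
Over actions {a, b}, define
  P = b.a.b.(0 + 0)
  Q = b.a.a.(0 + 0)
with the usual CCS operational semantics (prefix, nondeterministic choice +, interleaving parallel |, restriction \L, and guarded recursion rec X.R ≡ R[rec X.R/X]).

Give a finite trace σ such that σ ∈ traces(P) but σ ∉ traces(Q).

bab

P's transition system — 4 states:
  s0 = b.a.b.(0 + 0) | --b--▸ s1
  s1 = a.b.(0 + 0) | --a--▸ s2
  s2 = b.(0 + 0) | --b--▸ s3
  s3 = 0 + 0 | deadlocked
Q's transition system — 4 states:
  t0 = b.a.a.(0 + 0) | --b--▸ t1
  t1 = a.a.(0 + 0) | --a--▸ t2
  t2 = a.(0 + 0) | --a--▸ t3
  t3 = 0 + 0 | deadlocked
Run σ = ⟨bab⟩ on P: start {s0}
  step 1 (b): {s1}
  step 2 (a): {s2}
  step 3 (b): {s3}
  ✓ P
Run σ = ⟨bab⟩ on Q: start {t0}
  step 1 (b): {t1}
  step 2 (a): {t2}
  step 3 (b): ∅ (Q stuck)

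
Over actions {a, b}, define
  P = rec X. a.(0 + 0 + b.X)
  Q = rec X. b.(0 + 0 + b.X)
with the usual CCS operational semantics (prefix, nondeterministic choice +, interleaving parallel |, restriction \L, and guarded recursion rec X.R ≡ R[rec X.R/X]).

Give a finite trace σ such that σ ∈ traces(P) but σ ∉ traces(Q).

P's transition system — 2 states:
  s0 = rec X. a.(0 + 0 + b.X) | -a-> s1
  s1 = 0 + 0 + b.(rec X. a.(0 + 0 + b.X)) | -b-> s0
Q's transition system — 2 states:
  t0 = rec X. b.(0 + 0 + b.X) | -b-> t1
  t1 = 0 + 0 + b.(rec X. b.(0 + 0 + b.X)) | -b-> t0
Run σ = ⟨a⟩ on P: start {s0}
  step 1 (a): {s1}
  ✓ P
Run σ = ⟨a⟩ on Q: start {t0}
  step 1 (a): ∅ (Q stuck)

a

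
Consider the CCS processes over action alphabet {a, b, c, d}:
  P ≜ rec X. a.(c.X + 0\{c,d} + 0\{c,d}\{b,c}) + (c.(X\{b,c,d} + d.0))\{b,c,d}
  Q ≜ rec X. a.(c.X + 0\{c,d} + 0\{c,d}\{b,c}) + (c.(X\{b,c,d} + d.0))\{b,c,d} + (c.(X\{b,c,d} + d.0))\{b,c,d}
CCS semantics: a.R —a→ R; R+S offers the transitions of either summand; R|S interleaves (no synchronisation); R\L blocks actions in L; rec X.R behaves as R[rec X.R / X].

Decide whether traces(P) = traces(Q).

YES

LTS(P): 2 reachable states
  u0 = rec X. a.(c.X + 0\{c,d} + 0\{c,d}\{b,c}) + (c.(X\{b,c,d} + d.0))\{b,c,d} ⊢ -a-> u1
  u1 = c.(rec X. a.(c.X + 0\{c,d} + 0\{c,d}\{b,c}) + (c.(X\{b,c,d} + d.0))\{b,c,d}) + 0\{c,d} + 0\{c,d}\{b,c} ⊢ -c-> u0
LTS(Q): 2 reachable states
  v0 = rec X. a.(c.X + 0\{c,d} + 0\{c,d}\{b,c}) + (c.(X\{b,c,d} + d.0))\{b,c,d} + (c.(X\{b,c,d} + d.0))\{b,c,d} ⊢ -a-> v1
  v1 = c.(rec X. a.(c.X + 0\{c,d} + 0\{c,d}\{b,c}) + (c.(X\{b,c,d} + d.0))\{b,c,d} + (c.(X\{b,c,d} + d.0))\{b,c,d}) + 0\{c,d} + 0\{c,d}\{b,c} ⊢ -c-> v0
Coarsest stable partition (strong bisimilarity classes):
  B0 = {u0, v0}
  B1 = {u1, v1}
u0 ∈ B0, v0 ∈ B0 → same block
Bisimilar ⇒ trace-equivalent.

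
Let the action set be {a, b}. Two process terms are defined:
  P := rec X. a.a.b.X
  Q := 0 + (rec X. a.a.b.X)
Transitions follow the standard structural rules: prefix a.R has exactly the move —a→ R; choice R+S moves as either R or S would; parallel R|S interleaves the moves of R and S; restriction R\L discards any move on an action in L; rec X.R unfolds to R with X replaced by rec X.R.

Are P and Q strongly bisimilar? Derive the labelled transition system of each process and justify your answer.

P ~ Q

Reachable graph of P (3 states):
  p0 = rec X. a.a.b.X | =a=> p1
  p1 = a.b.(rec X. a.a.b.X) | =a=> p2
  p2 = b.(rec X. a.a.b.X) | =b=> p0
Reachable graph of Q (4 states):
  q0 = 0 + (rec X. a.a.b.X) | =a=> q1
  q1 = a.b.(rec X. a.a.b.X) | =a=> q2
  q2 = b.(rec X. a.a.b.X) | =b=> q3
  q3 = rec X. a.a.b.X | =a=> q1
Bisimilarity quotient blocks:
  B0 = {p0, q0, q3}
  B1 = {p1, q1}
  B2 = {p2, q2}
p0 ∈ B0, q0 ∈ B0 → same block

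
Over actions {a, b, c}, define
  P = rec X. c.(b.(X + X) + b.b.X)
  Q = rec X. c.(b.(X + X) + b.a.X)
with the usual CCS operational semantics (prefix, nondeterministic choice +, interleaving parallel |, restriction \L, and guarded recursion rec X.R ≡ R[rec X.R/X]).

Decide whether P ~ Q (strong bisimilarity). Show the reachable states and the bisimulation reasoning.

not bisimilar

LTS(P): 4 reachable states
  s0 = rec X. c.(b.(X + X) + b.b.X) → ··c··> s1
  s1 = b.((rec X. c.(b.(X + X) + b.b.X)) + (rec X. c.(b.(X + X) + b.b.X))) + b.b.(rec X. c.(b.(X + X) + b.b.X)) → ··b··> s2, ··b··> s3
  s2 = (rec X. c.(b.(X + X) + b.b.X)) + (rec X. c.(b.(X + X) + b.b.X)) → ··c··> s1
  s3 = b.(rec X. c.(b.(X + X) + b.b.X)) → ··b··> s0
LTS(Q): 4 reachable states
  t0 = rec X. c.(b.(X + X) + b.a.X) → ··c··> t1
  t1 = b.((rec X. c.(b.(X + X) + b.a.X)) + (rec X. c.(b.(X + X) + b.a.X))) + b.a.(rec X. c.(b.(X + X) + b.a.X)) → ··b··> t2, ··b··> t3
  t2 = (rec X. c.(b.(X + X) + b.a.X)) + (rec X. c.(b.(X + X) + b.a.X)) → ··c··> t1
  t3 = a.(rec X. c.(b.(X + X) + b.a.X)) → ··a··> t0
Bisimilarity quotient blocks:
  B0 = {s0, s2}
  B1 = {s1}
  B2 = {s3}
  B3 = {t0, t2}
  B4 = {t1}
  B5 = {t3}
s0 ∈ B0, t0 ∈ B3 → different blocks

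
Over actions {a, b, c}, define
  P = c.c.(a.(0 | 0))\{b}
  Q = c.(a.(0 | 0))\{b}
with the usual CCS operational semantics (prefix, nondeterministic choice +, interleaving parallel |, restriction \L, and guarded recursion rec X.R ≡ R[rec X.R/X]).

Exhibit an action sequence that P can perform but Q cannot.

LTS(P): 4 reachable states
  p0 = c.c.(a.(0 | 0))\{b} ⊢ ··c··> p1
  p1 = c.(a.(0 | 0))\{b} ⊢ ··c··> p2
  p2 = (a.(0 | 0))\{b} ⊢ ··a··> p3
  p3 = (0 | 0)\{b} ⊢ ·
LTS(Q): 3 reachable states
  q0 = c.(a.(0 | 0))\{b} ⊢ ··c··> q1
  q1 = (a.(0 | 0))\{b} ⊢ ··a··> q2
  q2 = (0 | 0)\{b} ⊢ ·
Run σ = ⟨cc⟩ on P: start {p0}
  after c @ step 1: {p1}
  after c @ step 2: {p2}
  ✓ P
Run σ = ⟨cc⟩ on Q: start {q0}
  after c @ step 1: {q1}
  after c @ step 2: ∅  — Q cannot continue

cc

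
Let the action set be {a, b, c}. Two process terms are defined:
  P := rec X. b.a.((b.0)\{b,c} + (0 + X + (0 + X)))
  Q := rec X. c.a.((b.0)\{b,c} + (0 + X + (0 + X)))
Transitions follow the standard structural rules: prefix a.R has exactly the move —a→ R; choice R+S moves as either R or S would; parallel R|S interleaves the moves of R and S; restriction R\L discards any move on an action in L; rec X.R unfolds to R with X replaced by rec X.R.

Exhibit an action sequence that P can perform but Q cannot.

b

P's transition system — 3 states:
  p0 = rec X. b.a.((b.0)\{b,c} + (0 + X + (0 + X))) :: --b--▸ p1
  p1 = a.((b.0)\{b,c} + (0 + (rec X. b.a.((b.0)\{b,c} + (0 + X + (0 + X)))) + (0 + (rec X. b.a.((b.0)\{b,c} + (0 + X + (0 + X))))))) :: --a--▸ p2
  p2 = (b.0)\{b,c} + (0 + (rec X. b.a.((b.0)\{b,c} + (0 + X + (0 + X)))) + (0 + (rec X. b.a.((b.0)\{b,c} + (0 + X + (0 + X)))))) :: --b--▸ p1
Q's transition system — 3 states:
  q0 = rec X. c.a.((b.0)\{b,c} + (0 + X + (0 + X))) :: --c--▸ q1
  q1 = a.((b.0)\{b,c} + (0 + (rec X. c.a.((b.0)\{b,c} + (0 + X + (0 + X)))) + (0 + (rec X. c.a.((b.0)\{b,c} + (0 + X + (0 + X))))))) :: --a--▸ q2
  q2 = (b.0)\{b,c} + (0 + (rec X. c.a.((b.0)\{b,c} + (0 + X + (0 + X)))) + (0 + (rec X. c.a.((b.0)\{b,c} + (0 + X + (0 + X)))))) :: --c--▸ q1
Executing b from P (initial set {p0}):
  after b @ step 1: {p1}
  P completes σ.
Executing b from Q (initial set {q0}):
  after b @ step 1: no successor for Q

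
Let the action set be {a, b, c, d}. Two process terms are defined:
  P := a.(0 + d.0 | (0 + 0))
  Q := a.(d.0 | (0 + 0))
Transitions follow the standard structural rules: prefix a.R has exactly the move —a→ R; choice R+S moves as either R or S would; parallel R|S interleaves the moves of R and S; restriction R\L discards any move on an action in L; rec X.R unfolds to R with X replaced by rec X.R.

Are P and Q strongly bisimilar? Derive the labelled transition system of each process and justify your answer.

Reachable graph of P (3 states):
  m0 = a.(0 + d.0 | (0 + 0)) | --a--▸ m1
  m1 = 0 + d.0 | (0 + 0) | --d--▸ m2
  m2 = 0 | (0 + 0) | ·
Reachable graph of Q (3 states):
  n0 = a.(d.0 | (0 + 0)) | --a--▸ n1
  n1 = d.0 | (0 + 0) | --d--▸ n2
  n2 = 0 | (0 + 0) | ·
Partition-refinement fixed point:
  B0 = {m0, n0}
  B1 = {m1, n1}
  B2 = {m2, n2}
m0 ∈ B0, n0 ∈ B0 → same block

bisimilar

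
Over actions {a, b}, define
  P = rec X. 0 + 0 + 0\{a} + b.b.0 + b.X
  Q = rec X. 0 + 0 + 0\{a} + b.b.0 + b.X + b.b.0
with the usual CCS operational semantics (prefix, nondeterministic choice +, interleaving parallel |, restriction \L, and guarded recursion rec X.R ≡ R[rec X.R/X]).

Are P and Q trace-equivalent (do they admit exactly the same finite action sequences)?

LTS(P): 3 reachable states
  m0 = rec X. 0 + 0 + 0\{a} + b.b.0 + b.X :: -b-> m0, -b-> m1
  m1 = b.0 :: -b-> m2
  m2 = 0 :: ·
LTS(Q): 3 reachable states
  n0 = rec X. 0 + 0 + 0\{a} + b.b.0 + b.X + b.b.0 :: -b-> n0, -b-> n1
  n1 = b.0 :: -b-> n2
  n2 = 0 :: ·
Bisimilarity quotient blocks:
  B0 = {m0, n0}
  B1 = {m1, n1}
  B2 = {m2, n2}
m0 ∈ B0, n0 ∈ B0 → same block
Bisimilar ⇒ trace-equivalent.

YES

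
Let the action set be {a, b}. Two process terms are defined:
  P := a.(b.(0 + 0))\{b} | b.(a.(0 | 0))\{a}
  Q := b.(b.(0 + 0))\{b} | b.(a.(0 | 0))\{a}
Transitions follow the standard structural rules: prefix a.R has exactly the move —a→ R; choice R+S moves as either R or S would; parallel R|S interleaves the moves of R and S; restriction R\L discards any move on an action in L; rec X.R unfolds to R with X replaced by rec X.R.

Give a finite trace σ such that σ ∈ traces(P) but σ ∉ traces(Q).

a

Reachable graph of P (4 states):
  p0 = a.(b.(0 + 0))\{b} | b.(a.(0 | 0))\{a} | --a--▸ p1, --b--▸ p2
  p1 = (b.(0 + 0))\{b} | b.(a.(0 | 0))\{a} | --b--▸ p3
  p2 = a.(b.(0 + 0))\{b} | (a.(0 | 0))\{a} | --a--▸ p3
  p3 = (b.(0 + 0))\{b} | (a.(0 | 0))\{a} | ·
Reachable graph of Q (4 states):
  q0 = b.(b.(0 + 0))\{b} | b.(a.(0 | 0))\{a} | --b--▸ q1, --b--▸ q2
  q1 = (b.(0 + 0))\{b} | b.(a.(0 | 0))\{a} | --b--▸ q3
  q2 = b.(b.(0 + 0))\{b} | (a.(0 | 0))\{a} | --b--▸ q3
  q3 = (b.(0 + 0))\{b} | (a.(0 | 0))\{a} | ·
Trace ⟨a⟩ through P, begin at {p0}:
  [1] a ⇒ {p1}
  ✓ P
Trace ⟨a⟩ through Q, begin at {q0}:
  [1] a ⇒ no successor for Q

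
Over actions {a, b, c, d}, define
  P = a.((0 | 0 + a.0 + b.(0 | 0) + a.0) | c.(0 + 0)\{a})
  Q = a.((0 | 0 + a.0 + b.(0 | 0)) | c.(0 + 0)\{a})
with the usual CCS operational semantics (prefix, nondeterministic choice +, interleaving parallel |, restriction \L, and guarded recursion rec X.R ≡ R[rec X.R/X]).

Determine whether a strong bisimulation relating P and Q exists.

bisimilar

P's transition system — 7 states:
  p0 = a.((0 | 0 + a.0 + b.(0 | 0) + a.0) | c.(0 + 0)\{a}) | =a=> p1
  p1 = (0 | 0 + a.0 + b.(0 | 0) + a.0) | c.(0 + 0)\{a} | =a=> p2, =b=> p3, =c=> p4
  p2 = 0 | c.(0 + 0)\{a} | =c=> p5
  p3 = 0 | 0 | c.(0 + 0)\{a} | =c=> p6
  p4 = (0 | 0 + a.0 + b.(0 | 0) + a.0) | (0 + 0)\{a} | =a=> p5, =b=> p6
  p5 = 0 | (0 + 0)\{a} | stopped
  p6 = 0 | 0 | (0 + 0)\{a} | stopped
Q's transition system — 7 states:
  q0 = a.((0 | 0 + a.0 + b.(0 | 0)) | c.(0 + 0)\{a}) | =a=> q1
  q1 = (0 | 0 + a.0 + b.(0 | 0)) | c.(0 + 0)\{a} | =a=> q2, =b=> q3, =c=> q4
  q2 = 0 | c.(0 + 0)\{a} | =c=> q5
  q3 = 0 | 0 | c.(0 + 0)\{a} | =c=> q6
  q4 = (0 | 0 + a.0 + b.(0 | 0)) | (0 + 0)\{a} | =a=> q5, =b=> q6
  q5 = 0 | (0 + 0)\{a} | stopped
  q6 = 0 | 0 | (0 + 0)\{a} | stopped
Partition-refinement fixed point:
  B0 = {p0, q0}
  B1 = {p1, q1}
  B2 = {p4, q4}
  B3 = {p5, p6, q5, q6}
  B4 = {p2, p3, q2, q3}
p0 ∈ B0, q0 ∈ B0 → same block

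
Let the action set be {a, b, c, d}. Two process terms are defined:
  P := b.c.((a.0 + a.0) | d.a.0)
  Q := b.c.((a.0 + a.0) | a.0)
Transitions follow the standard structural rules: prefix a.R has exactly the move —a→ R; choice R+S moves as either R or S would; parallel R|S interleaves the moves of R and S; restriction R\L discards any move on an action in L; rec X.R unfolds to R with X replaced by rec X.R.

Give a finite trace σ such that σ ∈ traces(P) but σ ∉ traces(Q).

bcd

Reachable graph of P (8 states):
  u0 = b.c.((a.0 + a.0) | d.a.0) :: -b-> u1
  u1 = c.((a.0 + a.0) | d.a.0) :: -c-> u2
  u2 = (a.0 + a.0) | d.a.0 :: -a-> u3, -d-> u4
  u3 = 0 | d.a.0 :: -d-> u5
  u4 = (a.0 + a.0) | a.0 :: -a-> u5, -a-> u6
  u5 = 0 | a.0 :: -a-> u7
  u6 = (a.0 + a.0) | 0 :: -a-> u7
  u7 = 0 | 0 :: ·
Reachable graph of Q (6 states):
  v0 = b.c.((a.0 + a.0) | a.0) :: -b-> v1
  v1 = c.((a.0 + a.0) | a.0) :: -c-> v2
  v2 = (a.0 + a.0) | a.0 :: -a-> v3, -a-> v4
  v3 = (a.0 + a.0) | 0 :: -a-> v5
  v4 = 0 | a.0 :: -a-> v5
  v5 = 0 | 0 :: ·
Run σ = ⟨bcd⟩ on P: start {u0}
  step 1 (b): {u1}
  step 2 (c): {u2}
  step 3 (d): {u4}
  P completes σ.
Run σ = ⟨bcd⟩ on Q: start {v0}
  step 1 (b): {v1}
  step 2 (c): {v2}
  step 3 (d): ∅  — Q cannot continue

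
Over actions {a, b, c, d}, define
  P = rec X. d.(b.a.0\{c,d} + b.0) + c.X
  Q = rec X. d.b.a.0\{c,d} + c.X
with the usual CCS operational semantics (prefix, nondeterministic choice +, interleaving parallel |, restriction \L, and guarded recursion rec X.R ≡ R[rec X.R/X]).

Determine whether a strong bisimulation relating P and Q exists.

LTS(P): 5 reachable states
  p0 = rec X. d.(b.a.0\{c,d} + b.0) + c.X :: --c--▸ p0, --d--▸ p1
  p1 = b.a.0\{c,d} + b.0 :: --b--▸ p2, --b--▸ p3
  p2 = 0 :: (no moves)
  p3 = a.0\{c,d} :: --a--▸ p4
  p4 = 0\{c,d} :: (no moves)
LTS(Q): 4 reachable states
  q0 = rec X. d.b.a.0\{c,d} + c.X :: --c--▸ q0, --d--▸ q1
  q1 = b.a.0\{c,d} :: --b--▸ q2
  q2 = a.0\{c,d} :: --a--▸ q3
  q3 = 0\{c,d} :: (no moves)
Bisimilarity quotient blocks:
  B0 = {p0}
  B1 = {p1}
  B2 = {p3, q2}
  B3 = {p2, p4, q3}
  B4 = {q0}
  B5 = {q1}
p0 ∈ B0, q0 ∈ B4 → different blocks

P ≁ Q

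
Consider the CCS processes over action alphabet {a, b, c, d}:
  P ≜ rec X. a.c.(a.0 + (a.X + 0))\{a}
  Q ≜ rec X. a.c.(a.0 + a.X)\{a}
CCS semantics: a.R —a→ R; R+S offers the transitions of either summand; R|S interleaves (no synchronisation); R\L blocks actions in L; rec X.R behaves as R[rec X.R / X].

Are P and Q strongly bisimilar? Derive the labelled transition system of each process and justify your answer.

P's transition system — 3 states:
  p0 = rec X. a.c.(a.0 + (a.X + 0))\{a} has moves --a--▸ p1
  p1 = c.(a.0 + (a.(rec X. a.c.(a.0 + (a.X + 0))\{a}) + 0))\{a} has moves --c--▸ p2
  p2 = (a.0 + (a.(rec X. a.c.(a.0 + (a.X + 0))\{a}) + 0))\{a} has moves deadlocked
Q's transition system — 3 states:
  q0 = rec X. a.c.(a.0 + a.X)\{a} has moves --a--▸ q1
  q1 = c.(a.0 + a.(rec X. a.c.(a.0 + a.X)\{a}))\{a} has moves --c--▸ q2
  q2 = (a.0 + a.(rec X. a.c.(a.0 + a.X)\{a}))\{a} has moves deadlocked
Bisimilarity quotient blocks:
  B0 = {p0, q0}
  B1 = {p1, q1}
  B2 = {p2, q2}
p0 ∈ B0, q0 ∈ B0 → same block

bisimilar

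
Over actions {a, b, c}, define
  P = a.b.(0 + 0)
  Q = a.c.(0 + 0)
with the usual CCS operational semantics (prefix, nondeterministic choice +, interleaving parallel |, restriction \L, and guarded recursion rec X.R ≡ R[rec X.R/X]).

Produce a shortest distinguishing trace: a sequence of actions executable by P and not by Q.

Reachable graph of P (3 states):
  u0 = a.b.(0 + 0) has moves -a-> u1
  u1 = b.(0 + 0) has moves -b-> u2
  u2 = 0 + 0 has moves (no moves)
Reachable graph of Q (3 states):
  v0 = a.c.(0 + 0) has moves -a-> v1
  v1 = c.(0 + 0) has moves -c-> v2
  v2 = 0 + 0 has moves (no moves)
Executing ab from P (initial set {u0}):
  [1] a ⇒ {u1}
  [2] b ⇒ {u2}
  — P admits the full trace.
Executing ab from Q (initial set {v0}):
  [1] a ⇒ {v1}
  [2] b ⇒ ∅  — Q cannot continue

ab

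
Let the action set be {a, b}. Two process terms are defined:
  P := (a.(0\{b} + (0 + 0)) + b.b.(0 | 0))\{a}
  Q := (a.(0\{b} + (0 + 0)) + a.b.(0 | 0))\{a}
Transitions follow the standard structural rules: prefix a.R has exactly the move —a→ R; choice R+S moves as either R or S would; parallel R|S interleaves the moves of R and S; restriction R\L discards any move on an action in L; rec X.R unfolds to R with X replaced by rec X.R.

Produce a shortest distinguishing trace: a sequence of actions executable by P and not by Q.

P's transition system — 3 states:
  p0 = (a.(0\{b} + (0 + 0)) + b.b.(0 | 0))\{a} has moves =b=> p1
  p1 = (b.(0 | 0))\{a} has moves =b=> p2
  p2 = (0 | 0)\{a} has moves stopped
Q's transition system — 1 states:
  q0 = (a.(0\{b} + (0 + 0)) + a.b.(0 | 0))\{a} has moves stopped
Run σ = ⟨b⟩ on P: start {p0}
  step 1 (b): {p1}
  ✓ P
Run σ = ⟨b⟩ on Q: start {q0}
  step 1 (b): ∅ (Q stuck)

b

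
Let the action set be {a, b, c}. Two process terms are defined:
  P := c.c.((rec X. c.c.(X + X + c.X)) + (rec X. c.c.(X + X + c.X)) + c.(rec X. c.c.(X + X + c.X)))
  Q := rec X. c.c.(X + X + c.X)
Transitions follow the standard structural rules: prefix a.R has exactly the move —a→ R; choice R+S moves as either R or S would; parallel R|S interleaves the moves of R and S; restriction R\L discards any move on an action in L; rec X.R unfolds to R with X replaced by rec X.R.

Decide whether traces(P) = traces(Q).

YES

Reachable graph of P (4 states):
  u0 = c.c.((rec X. c.c.(X + X + c.X)) + (rec X. c.c.(X + X + c.X)) + c.(rec X. c.c.(X + X + c.X))) → -c-> u1
  u1 = c.((rec X. c.c.(X + X + c.X)) + (rec X. c.c.(X + X + c.X)) + c.(rec X. c.c.(X + X + c.X))) → -c-> u2
  u2 = (rec X. c.c.(X + X + c.X)) + (rec X. c.c.(X + X + c.X)) + c.(rec X. c.c.(X + X + c.X)) → -c-> u1, -c-> u3
  u3 = rec X. c.c.(X + X + c.X) → -c-> u1
Reachable graph of Q (3 states):
  v0 = rec X. c.c.(X + X + c.X) → -c-> v1
  v1 = c.((rec X. c.c.(X + X + c.X)) + (rec X. c.c.(X + X + c.X)) + c.(rec X. c.c.(X + X + c.X))) → -c-> v2
  v2 = (rec X. c.c.(X + X + c.X)) + (rec X. c.c.(X + X + c.X)) + c.(rec X. c.c.(X + X + c.X)) → -c-> v0, -c-> v1
Partition-refinement fixed point:
  B0 = {u0, u1, u2, u3, v0, v1, v2}
u0 ∈ B0, v0 ∈ B0 → same block
Bisimilar ⇒ trace-equivalent.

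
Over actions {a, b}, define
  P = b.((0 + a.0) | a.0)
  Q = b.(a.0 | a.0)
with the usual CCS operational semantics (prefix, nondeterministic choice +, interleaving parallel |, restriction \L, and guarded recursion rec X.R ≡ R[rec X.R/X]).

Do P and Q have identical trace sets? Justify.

LTS(P): 5 reachable states
  p0 = b.((0 + a.0) | a.0) has moves —b→ p1
  p1 = (0 + a.0) | a.0 has moves —a→ p2, —a→ p3
  p2 = (0 + a.0) | 0 has moves —a→ p4
  p3 = 0 | a.0 has moves —a→ p4
  p4 = 0 | 0 has moves deadlocked
LTS(Q): 5 reachable states
  q0 = b.(a.0 | a.0) has moves —b→ q1
  q1 = a.0 | a.0 has moves —a→ q2, —a→ q3
  q2 = 0 | a.0 has moves —a→ q4
  q3 = a.0 | 0 has moves —a→ q4
  q4 = 0 | 0 has moves deadlocked
Bisimilarity quotient blocks:
  B0 = {p0, q0}
  B1 = {p1, q1}
  B2 = {p2, p3, q2, q3}
  B3 = {p4, q4}
p0 ∈ B0, q0 ∈ B0 → same block
Bisimilar ⇒ trace-equivalent.

traces(P) = traces(Q)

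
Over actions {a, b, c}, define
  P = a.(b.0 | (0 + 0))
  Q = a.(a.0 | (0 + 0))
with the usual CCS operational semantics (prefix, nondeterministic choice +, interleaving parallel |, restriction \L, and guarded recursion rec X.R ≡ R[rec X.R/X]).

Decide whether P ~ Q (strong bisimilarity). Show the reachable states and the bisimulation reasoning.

not bisimilar

Reachable graph of P (3 states):
  s0 = a.(b.0 | (0 + 0)) | =a=> s1
  s1 = b.0 | (0 + 0) | =b=> s2
  s2 = 0 | (0 + 0) | (no moves)
Reachable graph of Q (3 states):
  t0 = a.(a.0 | (0 + 0)) | =a=> t1
  t1 = a.0 | (0 + 0) | =a=> t2
  t2 = 0 | (0 + 0) | (no moves)
Coarsest stable partition (strong bisimilarity classes):
  B0 = {s0}
  B1 = {s1}
  B2 = {s2, t2}
  B3 = {t0}
  B4 = {t1}
s0 ∈ B0, t0 ∈ B3 → different blocks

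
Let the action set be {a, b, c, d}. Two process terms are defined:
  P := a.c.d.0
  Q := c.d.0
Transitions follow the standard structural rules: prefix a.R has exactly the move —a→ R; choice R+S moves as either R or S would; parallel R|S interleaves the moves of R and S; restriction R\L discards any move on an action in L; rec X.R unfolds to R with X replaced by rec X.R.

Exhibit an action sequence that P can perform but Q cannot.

a

P's transition system — 4 states:
  m0 = a.c.d.0 has moves -a-> m1
  m1 = c.d.0 has moves -c-> m2
  m2 = d.0 has moves -d-> m3
  m3 = 0 has moves (no moves)
Q's transition system — 3 states:
  n0 = c.d.0 has moves -c-> n1
  n1 = d.0 has moves -d-> n2
  n2 = 0 has moves (no moves)
Run σ = ⟨a⟩ on P: start {m0}
  [1] a ⇒ {m1}
  ✓ P
Run σ = ⟨a⟩ on Q: start {n0}
  [1] a ⇒ ∅ (Q stuck)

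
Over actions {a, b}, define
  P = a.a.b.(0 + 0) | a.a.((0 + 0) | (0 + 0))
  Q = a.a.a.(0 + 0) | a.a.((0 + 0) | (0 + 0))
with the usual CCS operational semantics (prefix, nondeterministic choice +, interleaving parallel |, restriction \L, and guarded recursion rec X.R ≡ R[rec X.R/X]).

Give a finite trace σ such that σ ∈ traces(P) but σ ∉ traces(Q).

LTS(P): 12 reachable states
  p0 = a.a.b.(0 + 0) | a.a.((0 + 0) | (0 + 0)) has moves —a→ p1, —a→ p2
  p1 = a.a.b.(0 + 0) | a.((0 + 0) | (0 + 0)) has moves —a→ p3, —a→ p4
  p2 = a.b.(0 + 0) | a.a.((0 + 0) | (0 + 0)) has moves —a→ p4, —a→ p5
  p3 = a.a.b.(0 + 0) | ((0 + 0) | (0 + 0)) has moves —a→ p6
  p4 = a.b.(0 + 0) | a.((0 + 0) | (0 + 0)) has moves —a→ p6, —a→ p7
  p5 = b.(0 + 0) | a.a.((0 + 0) | (0 + 0)) has moves —a→ p7, —b→ p8
  p6 = a.b.(0 + 0) | ((0 + 0) | (0 + 0)) has moves —a→ p9
  p7 = b.(0 + 0) | a.((0 + 0) | (0 + 0)) has moves —a→ p9, —b→ p10
  p8 = (0 + 0) | a.a.((0 + 0) | (0 + 0)) has moves —a→ p10
  p9 = b.(0 + 0) | ((0 + 0) | (0 + 0)) has moves —b→ p11
  p10 = (0 + 0) | a.((0 + 0) | (0 + 0)) has moves —a→ p11
  p11 = (0 + 0) | ((0 + 0) | (0 + 0)) has moves deadlocked
LTS(Q): 12 reachable states
  q0 = a.a.a.(0 + 0) | a.a.((0 + 0) | (0 + 0)) has moves —a→ q1, —a→ q2
  q1 = a.a.(0 + 0) | a.a.((0 + 0) | (0 + 0)) has moves —a→ q3, —a→ q4
  q2 = a.a.a.(0 + 0) | a.((0 + 0) | (0 + 0)) has moves —a→ q4, —a→ q5
  q3 = a.(0 + 0) | a.a.((0 + 0) | (0 + 0)) has moves —a→ q6, —a→ q7
  q4 = a.a.(0 + 0) | a.((0 + 0) | (0 + 0)) has moves —a→ q7, —a→ q8
  q5 = a.a.a.(0 + 0) | ((0 + 0) | (0 + 0)) has moves —a→ q8
  q6 = (0 + 0) | a.a.((0 + 0) | (0 + 0)) has moves —a→ q9
  q7 = a.(0 + 0) | a.((0 + 0) | (0 + 0)) has moves —a→ q10, —a→ q9
  q8 = a.a.(0 + 0) | ((0 + 0) | (0 + 0)) has moves —a→ q10
  q9 = (0 + 0) | a.((0 + 0) | (0 + 0)) has moves —a→ q11
  q10 = a.(0 + 0) | ((0 + 0) | (0 + 0)) has moves —a→ q11
  q11 = (0 + 0) | ((0 + 0) | (0 + 0)) has moves deadlocked
Trace ⟨aab⟩ through P, begin at {p0}:
  [1] a ⇒ {p1, p2}
  [2] a ⇒ {p3, p4, p5}
  [3] b ⇒ {p8}
  ✓ P
Trace ⟨aab⟩ through Q, begin at {q0}:
  [1] a ⇒ {q1, q2}
  [2] a ⇒ {q3, q4, q5}
  [3] b ⇒ ∅ (Q stuck)

aab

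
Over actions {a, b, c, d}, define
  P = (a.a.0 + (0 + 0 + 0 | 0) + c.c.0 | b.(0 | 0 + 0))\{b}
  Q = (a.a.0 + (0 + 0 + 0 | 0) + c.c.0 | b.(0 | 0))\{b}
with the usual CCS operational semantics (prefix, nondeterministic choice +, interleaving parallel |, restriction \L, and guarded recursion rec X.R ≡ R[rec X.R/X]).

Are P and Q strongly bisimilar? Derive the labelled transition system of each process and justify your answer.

Reachable graph of P (5 states):
  m0 = (a.a.0 + (0 + 0 + 0 | 0) + c.c.0 | b.(0 | 0 + 0))\{b} ⊢ —a→ m1, —c→ m2
  m1 = (a.0)\{b} ⊢ —a→ m3
  m2 = (c.0 | b.(0 | 0 + 0))\{b} ⊢ —c→ m4
  m3 = 0\{b} ⊢ (no moves)
  m4 = (0 | b.(0 | 0 + 0))\{b} ⊢ (no moves)
Reachable graph of Q (5 states):
  n0 = (a.a.0 + (0 + 0 + 0 | 0) + c.c.0 | b.(0 | 0))\{b} ⊢ —a→ n1, —c→ n2
  n1 = (a.0)\{b} ⊢ —a→ n3
  n2 = (c.0 | b.(0 | 0))\{b} ⊢ —c→ n4
  n3 = 0\{b} ⊢ (no moves)
  n4 = (0 | b.(0 | 0))\{b} ⊢ (no moves)
Partition-refinement fixed point:
  B0 = {m0, n0}
  B1 = {m2, n2}
  B2 = {m3, m4, n3, n4}
  B3 = {m1, n1}
m0 ∈ B0, n0 ∈ B0 → same block

P ~ Q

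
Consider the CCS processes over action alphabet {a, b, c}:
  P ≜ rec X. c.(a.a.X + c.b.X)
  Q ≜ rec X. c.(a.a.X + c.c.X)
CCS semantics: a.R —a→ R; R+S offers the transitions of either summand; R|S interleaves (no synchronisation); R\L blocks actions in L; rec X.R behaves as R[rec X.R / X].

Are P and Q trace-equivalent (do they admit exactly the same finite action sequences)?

traces(P) ≠ traces(Q) — witness ⟨ccb⟩

Reachable graph of P (4 states):
  m0 = rec X. c.(a.a.X + c.b.X) | --c--▸ m1
  m1 = a.a.(rec X. c.(a.a.X + c.b.X)) + c.b.(rec X. c.(a.a.X + c.b.X)) | --a--▸ m2, --c--▸ m3
  m2 = a.(rec X. c.(a.a.X + c.b.X)) | --a--▸ m0
  m3 = b.(rec X. c.(a.a.X + c.b.X)) | --b--▸ m0
Reachable graph of Q (4 states):
  n0 = rec X. c.(a.a.X + c.c.X) | --c--▸ n1
  n1 = a.a.(rec X. c.(a.a.X + c.c.X)) + c.c.(rec X. c.(a.a.X + c.c.X)) | --a--▸ n2, --c--▸ n3
  n2 = a.(rec X. c.(a.a.X + c.c.X)) | --a--▸ n0
  n3 = c.(rec X. c.(a.a.X + c.c.X)) | --c--▸ n0
Run σ = ⟨ccb⟩ on P: start {m0}
  [1] c ⇒ {m1}
  [2] c ⇒ {m3}
  [3] b ⇒ {m0}
  ✓ P
Run σ = ⟨ccb⟩ on Q: start {n0}
  [1] c ⇒ {n1}
  [2] c ⇒ {n3}
  [3] b ⇒ ∅ (Q stuck)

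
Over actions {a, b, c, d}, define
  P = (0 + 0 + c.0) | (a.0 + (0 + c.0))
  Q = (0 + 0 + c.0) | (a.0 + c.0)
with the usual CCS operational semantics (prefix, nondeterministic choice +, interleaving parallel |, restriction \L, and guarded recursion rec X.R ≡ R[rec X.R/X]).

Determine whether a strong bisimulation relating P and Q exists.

P's transition system — 4 states:
  u0 = (0 + 0 + c.0) | (a.0 + (0 + c.0)) ⊢ —a→ u1, —c→ u1, —c→ u2
  u1 = (0 + 0 + c.0) | 0 ⊢ —c→ u3
  u2 = 0 | (a.0 + (0 + c.0)) ⊢ —a→ u3, —c→ u3
  u3 = 0 | 0 ⊢ ∅
Q's transition system — 4 states:
  v0 = (0 + 0 + c.0) | (a.0 + c.0) ⊢ —a→ v1, —c→ v1, —c→ v2
  v1 = (0 + 0 + c.0) | 0 ⊢ —c→ v3
  v2 = 0 | (a.0 + c.0) ⊢ —a→ v3, —c→ v3
  v3 = 0 | 0 ⊢ ∅
Partition-refinement fixed point:
  B0 = {u0, v0}
  B1 = {u1, v1}
  B2 = {u3, v3}
  B3 = {u2, v2}
u0 ∈ B0, v0 ∈ B0 → same block

P ~ Q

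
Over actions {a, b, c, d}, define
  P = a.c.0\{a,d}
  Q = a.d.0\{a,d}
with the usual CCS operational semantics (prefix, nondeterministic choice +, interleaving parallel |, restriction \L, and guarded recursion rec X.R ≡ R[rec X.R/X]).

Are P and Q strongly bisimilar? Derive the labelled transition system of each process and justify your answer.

LTS(P): 3 reachable states
  p0 = a.c.0\{a,d} → —a→ p1
  p1 = c.0\{a,d} → —c→ p2
  p2 = 0\{a,d} → deadlocked
LTS(Q): 3 reachable states
  q0 = a.d.0\{a,d} → —a→ q1
  q1 = d.0\{a,d} → —d→ q2
  q2 = 0\{a,d} → deadlocked
Coarsest stable partition (strong bisimilarity classes):
  B0 = {p0}
  B1 = {p1}
  B2 = {p2, q2}
  B3 = {q0}
  B4 = {q1}
p0 ∈ B0, q0 ∈ B3 → different blocks

P ≁ Q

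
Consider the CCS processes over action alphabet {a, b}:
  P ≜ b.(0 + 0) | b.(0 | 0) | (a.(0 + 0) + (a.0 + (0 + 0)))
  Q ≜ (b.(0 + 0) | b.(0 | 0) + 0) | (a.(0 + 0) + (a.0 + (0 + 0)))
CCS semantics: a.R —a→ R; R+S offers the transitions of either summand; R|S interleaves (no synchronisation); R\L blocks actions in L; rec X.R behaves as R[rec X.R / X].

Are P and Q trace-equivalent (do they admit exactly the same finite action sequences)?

P's transition system — 12 states:
  p0 = b.(0 + 0) | b.(0 | 0) | (a.(0 + 0) + (a.0 + (0 + 0))) has moves --a--▸ p1, --a--▸ p2, --b--▸ p3, --b--▸ p4
  p1 = b.(0 + 0) | b.(0 | 0) | (0 + 0) has moves --b--▸ p5, --b--▸ p6
  p2 = b.(0 + 0) | b.(0 | 0) | 0 has moves --b--▸ p7, --b--▸ p8
  p3 = (0 + 0) | b.(0 | 0) | (a.(0 + 0) + (a.0 + (0 + 0))) has moves --a--▸ p5, --a--▸ p7, --b--▸ p9
  p4 = b.(0 + 0) | (0 | 0) | (a.(0 + 0) + (a.0 + (0 + 0))) has moves --a--▸ p6, --a--▸ p8, --b--▸ p9
  p5 = (0 + 0) | b.(0 | 0) | (0 + 0) has moves --b--▸ p10
  p6 = b.(0 + 0) | (0 | 0) | (0 + 0) has moves --b--▸ p10
  p7 = (0 + 0) | b.(0 | 0) | 0 has moves --b--▸ p11
  p8 = b.(0 + 0) | (0 | 0) | 0 has moves --b--▸ p11
  p9 = (0 + 0) | (0 | 0) | (a.(0 + 0) + (a.0 + (0 + 0))) has moves --a--▸ p10, --a--▸ p11
  p10 = (0 + 0) | (0 | 0) | (0 + 0) has moves ∅
  p11 = (0 + 0) | (0 | 0) | 0 has moves ∅
Q's transition system — 12 states:
  q0 = (b.(0 + 0) | b.(0 | 0) + 0) | (a.(0 + 0) + (a.0 + (0 + 0))) has moves --a--▸ q1, --a--▸ q2, --b--▸ q3, --b--▸ q4
  q1 = (b.(0 + 0) | b.(0 | 0) + 0) | (0 + 0) has moves --b--▸ q5, --b--▸ q6
  q2 = (b.(0 + 0) | b.(0 | 0) + 0) | 0 has moves --b--▸ q7, --b--▸ q8
  q3 = (0 + 0) | b.(0 | 0) | (a.(0 + 0) + (a.0 + (0 + 0))) has moves --a--▸ q5, --a--▸ q7, --b--▸ q9
  q4 = b.(0 + 0) | (0 | 0) | (a.(0 + 0) + (a.0 + (0 + 0))) has moves --a--▸ q6, --a--▸ q8, --b--▸ q9
  q5 = (0 + 0) | b.(0 | 0) | (0 + 0) has moves --b--▸ q10
  q6 = b.(0 + 0) | (0 | 0) | (0 + 0) has moves --b--▸ q10
  q7 = (0 + 0) | b.(0 | 0) | 0 has moves --b--▸ q11
  q8 = b.(0 + 0) | (0 | 0) | 0 has moves --b--▸ q11
  q9 = (0 + 0) | (0 | 0) | (a.(0 + 0) + (a.0 + (0 + 0))) has moves --a--▸ q10, --a--▸ q11
  q10 = (0 + 0) | (0 | 0) | (0 + 0) has moves ∅
  q11 = (0 + 0) | (0 | 0) | 0 has moves ∅
Partition-refinement fixed point:
  B0 = {p0, q0}
  B1 = {p1, p2, q1, q2}
  B2 = {p5, p6, p7, p8, q5, q6, q7, q8}
  B3 = {p10, p11, q10, q11}
  B4 = {p3, p4, q3, q4}
  B5 = {p9, q9}
p0 ∈ B0, q0 ∈ B0 → same block
Bisimilar ⇒ trace-equivalent.

YES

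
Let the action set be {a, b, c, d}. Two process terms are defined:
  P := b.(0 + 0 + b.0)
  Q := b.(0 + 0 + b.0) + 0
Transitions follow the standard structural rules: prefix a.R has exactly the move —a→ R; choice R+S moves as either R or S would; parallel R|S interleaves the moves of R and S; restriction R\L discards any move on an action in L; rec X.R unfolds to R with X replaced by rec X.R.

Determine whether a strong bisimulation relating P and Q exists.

LTS(P): 3 reachable states
  u0 = b.(0 + 0 + b.0) → —b→ u1
  u1 = 0 + 0 + b.0 → —b→ u2
  u2 = 0 → ∅
LTS(Q): 3 reachable states
  v0 = b.(0 + 0 + b.0) + 0 → —b→ v1
  v1 = 0 + 0 + b.0 → —b→ v2
  v2 = 0 → ∅
Coarsest stable partition (strong bisimilarity classes):
  B0 = {u0, v0}
  B1 = {u1, v1}
  B2 = {u2, v2}
u0 ∈ B0, v0 ∈ B0 → same block

bisimilar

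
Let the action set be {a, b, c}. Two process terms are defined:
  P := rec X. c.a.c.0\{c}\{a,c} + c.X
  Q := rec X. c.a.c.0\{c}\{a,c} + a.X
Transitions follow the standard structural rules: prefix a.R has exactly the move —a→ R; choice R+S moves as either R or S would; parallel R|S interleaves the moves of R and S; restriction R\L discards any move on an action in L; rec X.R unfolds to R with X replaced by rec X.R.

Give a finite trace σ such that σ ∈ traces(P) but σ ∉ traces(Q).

cc

Reachable graph of P (4 states):
  u0 = rec X. c.a.c.0\{c}\{a,c} + c.X → -c-> u0, -c-> u1
  u1 = a.c.0\{c}\{a,c} → -a-> u2
  u2 = c.0\{c}\{a,c} → -c-> u3
  u3 = 0\{c}\{a,c} → (no moves)
Reachable graph of Q (4 states):
  v0 = rec X. c.a.c.0\{c}\{a,c} + a.X → -a-> v0, -c-> v1
  v1 = a.c.0\{c}\{a,c} → -a-> v2
  v2 = c.0\{c}\{a,c} → -c-> v3
  v3 = 0\{c}\{a,c} → (no moves)
Run σ = ⟨cc⟩ on P: start {u0}
  after c @ step 1: {u0, u1}
  after c @ step 2: {u0, u1}
  P completes σ.
Run σ = ⟨cc⟩ on Q: start {v0}
  after c @ step 1: {v1}
  after c @ step 2: ∅ (Q stuck)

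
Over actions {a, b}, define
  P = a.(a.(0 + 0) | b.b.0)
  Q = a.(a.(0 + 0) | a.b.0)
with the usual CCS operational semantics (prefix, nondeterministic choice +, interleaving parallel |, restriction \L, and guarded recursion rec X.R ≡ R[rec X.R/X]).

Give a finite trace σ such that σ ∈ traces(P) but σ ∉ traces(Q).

P's transition system — 7 states:
  p0 = a.(a.(0 + 0) | b.b.0) has moves —a→ p1
  p1 = a.(0 + 0) | b.b.0 has moves —a→ p2, —b→ p3
  p2 = (0 + 0) | b.b.0 has moves —b→ p4
  p3 = a.(0 + 0) | b.0 has moves —a→ p4, —b→ p5
  p4 = (0 + 0) | b.0 has moves —b→ p6
  p5 = a.(0 + 0) | 0 has moves —a→ p6
  p6 = (0 + 0) | 0 has moves deadlocked
Q's transition system — 7 states:
  q0 = a.(a.(0 + 0) | a.b.0) has moves —a→ q1
  q1 = a.(0 + 0) | a.b.0 has moves —a→ q2, —a→ q3
  q2 = (0 + 0) | a.b.0 has moves —a→ q4
  q3 = a.(0 + 0) | b.0 has moves —a→ q4, —b→ q5
  q4 = (0 + 0) | b.0 has moves —b→ q6
  q5 = a.(0 + 0) | 0 has moves —a→ q6
  q6 = (0 + 0) | 0 has moves deadlocked
Trace ⟨ab⟩ through P, begin at {p0}:
  after a @ step 1: {p1}
  after b @ step 2: {p3}
  P completes σ.
Trace ⟨ab⟩ through Q, begin at {q0}:
  after a @ step 1: {q1}
  after b @ step 2: no successor for Q

ab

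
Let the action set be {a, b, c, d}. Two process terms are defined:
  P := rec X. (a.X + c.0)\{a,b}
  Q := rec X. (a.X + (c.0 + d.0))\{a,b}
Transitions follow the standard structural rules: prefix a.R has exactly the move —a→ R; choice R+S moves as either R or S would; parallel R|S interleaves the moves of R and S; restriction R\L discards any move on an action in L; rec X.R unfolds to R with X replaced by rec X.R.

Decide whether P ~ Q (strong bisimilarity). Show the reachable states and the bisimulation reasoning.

NO

Reachable graph of P (2 states):
  s0 = rec X. (a.X + c.0)\{a,b} :: ··c··> s1
  s1 = 0\{a,b} :: deadlocked
Reachable graph of Q (2 states):
  t0 = rec X. (a.X + (c.0 + d.0))\{a,b} :: ··c··> t1, ··d··> t1
  t1 = 0\{a,b} :: deadlocked
Partition-refinement fixed point:
  B0 = {s0}
  B1 = {s1, t1}
  B2 = {t0}
s0 ∈ B0, t0 ∈ B2 → different blocks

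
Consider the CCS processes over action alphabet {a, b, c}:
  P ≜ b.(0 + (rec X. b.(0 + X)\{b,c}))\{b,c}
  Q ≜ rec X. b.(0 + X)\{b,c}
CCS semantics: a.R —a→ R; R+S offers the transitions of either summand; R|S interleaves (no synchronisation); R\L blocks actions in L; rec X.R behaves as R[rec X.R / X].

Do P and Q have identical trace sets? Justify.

LTS(P): 2 reachable states
  u0 = b.(0 + (rec X. b.(0 + X)\{b,c}))\{b,c} ⊢ =b=> u1
  u1 = (0 + (rec X. b.(0 + X)\{b,c}))\{b,c} ⊢ stopped
LTS(Q): 2 reachable states
  v0 = rec X. b.(0 + X)\{b,c} ⊢ =b=> v1
  v1 = (0 + (rec X. b.(0 + X)\{b,c}))\{b,c} ⊢ stopped
Bisimilarity quotient blocks:
  B0 = {u0, v0}
  B1 = {u1, v1}
u0 ∈ B0, v0 ∈ B0 → same block
Bisimilar ⇒ trace-equivalent.

trace-equivalent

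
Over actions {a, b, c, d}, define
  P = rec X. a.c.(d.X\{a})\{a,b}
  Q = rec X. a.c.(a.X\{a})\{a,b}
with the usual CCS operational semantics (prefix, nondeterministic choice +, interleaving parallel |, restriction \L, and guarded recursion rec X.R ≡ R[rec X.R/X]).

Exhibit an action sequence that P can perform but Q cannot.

Reachable graph of P (4 states):
  m0 = rec X. a.c.(d.X\{a})\{a,b} | --a--▸ m1
  m1 = c.(d.(rec X. a.c.(d.X\{a})\{a,b})\{a})\{a,b} | --c--▸ m2
  m2 = (d.(rec X. a.c.(d.X\{a})\{a,b})\{a})\{a,b} | --d--▸ m3
  m3 = (rec X. a.c.(d.X\{a})\{a,b})\{a}\{a,b} | stopped
Reachable graph of Q (3 states):
  n0 = rec X. a.c.(a.X\{a})\{a,b} | --a--▸ n1
  n1 = c.(a.(rec X. a.c.(a.X\{a})\{a,b})\{a})\{a,b} | --c--▸ n2
  n2 = (a.(rec X. a.c.(a.X\{a})\{a,b})\{a})\{a,b} | stopped
Trace ⟨acd⟩ through P, begin at {m0}:
  step 1 (a): {m1}
  step 2 (c): {m2}
  step 3 (d): {m3}
  P completes σ.
Trace ⟨acd⟩ through Q, begin at {n0}:
  step 1 (a): {n1}
  step 2 (c): {n2}
  step 3 (d): ∅  — Q cannot continue

acd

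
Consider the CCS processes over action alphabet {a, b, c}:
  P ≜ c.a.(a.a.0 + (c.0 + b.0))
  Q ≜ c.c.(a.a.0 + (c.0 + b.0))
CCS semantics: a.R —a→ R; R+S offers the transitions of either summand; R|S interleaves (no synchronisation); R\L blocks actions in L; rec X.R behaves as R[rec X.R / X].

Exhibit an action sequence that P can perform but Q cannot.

ca

Reachable graph of P (5 states):
  p0 = c.a.(a.a.0 + (c.0 + b.0)) has moves =c=> p1
  p1 = a.(a.a.0 + (c.0 + b.0)) has moves =a=> p2
  p2 = a.a.0 + (c.0 + b.0) has moves =a=> p3, =b=> p4, =c=> p4
  p3 = a.0 has moves =a=> p4
  p4 = 0 has moves (no moves)
Reachable graph of Q (5 states):
  q0 = c.c.(a.a.0 + (c.0 + b.0)) has moves =c=> q1
  q1 = c.(a.a.0 + (c.0 + b.0)) has moves =c=> q2
  q2 = a.a.0 + (c.0 + b.0) has moves =a=> q3, =b=> q4, =c=> q4
  q3 = a.0 has moves =a=> q4
  q4 = 0 has moves (no moves)
Run σ = ⟨ca⟩ on P: start {p0}
  step 1 (c): {p1}
  step 2 (a): {p2}
  ✓ P
Run σ = ⟨ca⟩ on Q: start {q0}
  step 1 (c): {q1}
  step 2 (a): ∅ (Q stuck)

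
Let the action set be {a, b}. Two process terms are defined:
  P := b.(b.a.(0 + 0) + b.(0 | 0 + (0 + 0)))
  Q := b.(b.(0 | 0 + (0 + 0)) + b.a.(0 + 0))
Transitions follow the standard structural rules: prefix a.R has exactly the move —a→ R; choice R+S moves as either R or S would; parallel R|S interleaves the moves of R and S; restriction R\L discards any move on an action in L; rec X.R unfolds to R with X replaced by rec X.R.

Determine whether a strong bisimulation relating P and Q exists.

bisimilar

Reachable graph of P (5 states):
  m0 = b.(b.a.(0 + 0) + b.(0 | 0 + (0 + 0))) → --b--▸ m1
  m1 = b.a.(0 + 0) + b.(0 | 0 + (0 + 0)) → --b--▸ m2, --b--▸ m3
  m2 = 0 | 0 + (0 + 0) → stopped
  m3 = a.(0 + 0) → --a--▸ m4
  m4 = 0 + 0 → stopped
Reachable graph of Q (5 states):
  n0 = b.(b.(0 | 0 + (0 + 0)) + b.a.(0 + 0)) → --b--▸ n1
  n1 = b.(0 | 0 + (0 + 0)) + b.a.(0 + 0) → --b--▸ n2, --b--▸ n3
  n2 = 0 | 0 + (0 + 0) → stopped
  n3 = a.(0 + 0) → --a--▸ n4
  n4 = 0 + 0 → stopped
Bisimilarity quotient blocks:
  B0 = {m0, n0}
  B1 = {m1, n1}
  B2 = {m2, m4, n2, n4}
  B3 = {m3, n3}
m0 ∈ B0, n0 ∈ B0 → same block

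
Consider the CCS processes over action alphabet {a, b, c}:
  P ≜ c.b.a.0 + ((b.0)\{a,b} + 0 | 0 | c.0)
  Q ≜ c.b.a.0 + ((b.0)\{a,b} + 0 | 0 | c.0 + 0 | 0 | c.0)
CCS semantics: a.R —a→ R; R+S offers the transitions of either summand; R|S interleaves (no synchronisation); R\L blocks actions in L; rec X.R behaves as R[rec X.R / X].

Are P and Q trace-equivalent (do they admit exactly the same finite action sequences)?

traces(P) = traces(Q)

Reachable graph of P (5 states):
  m0 = c.b.a.0 + ((b.0)\{a,b} + 0 | 0 | c.0) → ··c··> m1, ··c··> m2
  m1 = 0 | 0 | 0 → deadlocked
  m2 = b.a.0 → ··b··> m3
  m3 = a.0 → ··a··> m4
  m4 = 0 → deadlocked
Reachable graph of Q (5 states):
  n0 = c.b.a.0 + ((b.0)\{a,b} + 0 | 0 | c.0 + 0 | 0 | c.0) → ··c··> n1, ··c··> n2
  n1 = 0 | 0 | 0 → deadlocked
  n2 = b.a.0 → ··b··> n3
  n3 = a.0 → ··a··> n4
  n4 = 0 → deadlocked
Bisimilarity quotient blocks:
  B0 = {m0, n0}
  B1 = {m1, m4, n1, n4}
  B2 = {m2, n2}
  B3 = {m3, n3}
m0 ∈ B0, n0 ∈ B0 → same block
Bisimilar ⇒ trace-equivalent.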